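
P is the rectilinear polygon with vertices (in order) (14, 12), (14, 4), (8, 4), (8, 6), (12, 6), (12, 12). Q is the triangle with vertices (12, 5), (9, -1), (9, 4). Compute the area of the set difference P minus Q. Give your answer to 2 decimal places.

|P| = 24, |P∩Q| = 1.25.
|P ∖ Q| = |P| − |P∩Q| = 24 − 1.25 = 22.75.

22.75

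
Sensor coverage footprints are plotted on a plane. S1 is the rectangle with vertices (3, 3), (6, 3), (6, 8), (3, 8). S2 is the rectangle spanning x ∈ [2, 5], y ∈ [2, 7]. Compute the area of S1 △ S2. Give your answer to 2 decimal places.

14.00

|S1∩S2|: x∈[3,5], y∈[3,7] → 2·4 = 8.
|S1 △ S2| = |S1| + |S2| − 2·|S1∩S2| = 15 + 15 − 16 = 14.00.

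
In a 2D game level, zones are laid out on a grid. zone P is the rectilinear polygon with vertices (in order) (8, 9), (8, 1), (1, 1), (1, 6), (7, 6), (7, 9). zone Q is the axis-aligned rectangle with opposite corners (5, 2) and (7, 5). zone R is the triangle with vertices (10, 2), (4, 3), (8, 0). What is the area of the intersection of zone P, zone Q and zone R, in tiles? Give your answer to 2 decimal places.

1.29

The intersection is the polygon with vertices (5,2.833), (7,2.5), (7,2), (5.333,2), (5,2.25).
By the shoelace formula its area is 1.29.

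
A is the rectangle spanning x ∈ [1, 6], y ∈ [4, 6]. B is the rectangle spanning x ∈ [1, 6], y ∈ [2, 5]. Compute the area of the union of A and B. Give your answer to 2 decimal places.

By inclusion–exclusion:
Individual areas: |A| = 10, |B| = 15.
|A∩B|: x∈[1,6], y∈[4,5] → 5·1 = 5.
|A ∪ B| = 25 − 5 = 20.00.

20.00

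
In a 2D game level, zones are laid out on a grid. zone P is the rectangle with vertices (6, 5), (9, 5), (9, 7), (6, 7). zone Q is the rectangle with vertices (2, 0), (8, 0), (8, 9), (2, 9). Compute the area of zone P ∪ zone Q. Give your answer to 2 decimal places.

By inclusion–exclusion:
Individual areas: |zone P| = 6, |zone Q| = 54.
|zone P∩zone Q|: x∈[6,8], y∈[5,7] → 2·2 = 4.
|zone P ∪ zone Q| = 60 − 4 = 56.00.

56.00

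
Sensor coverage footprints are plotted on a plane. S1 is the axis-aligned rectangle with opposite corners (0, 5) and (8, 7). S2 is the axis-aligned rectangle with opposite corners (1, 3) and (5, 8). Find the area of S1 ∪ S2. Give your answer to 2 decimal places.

By inclusion–exclusion:
Individual areas: |S1| = 16, |S2| = 20.
|S1∩S2|: x∈[1,5], y∈[5,7] → 4·2 = 8.
|S1 ∪ S2| = 36 − 8 = 28.00.

28.00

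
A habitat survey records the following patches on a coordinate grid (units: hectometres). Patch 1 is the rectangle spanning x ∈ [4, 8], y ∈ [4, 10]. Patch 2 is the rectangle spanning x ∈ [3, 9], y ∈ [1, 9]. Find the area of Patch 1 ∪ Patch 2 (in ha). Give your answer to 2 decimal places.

52.00

By inclusion–exclusion:
Individual areas: |Patch 1| = 24, |Patch 2| = 48.
|Patch 1∩Patch 2|: x∈[4,8], y∈[4,9] → 4·5 = 20.
|Patch 1 ∪ Patch 2| = 72 − 20 = 52.00.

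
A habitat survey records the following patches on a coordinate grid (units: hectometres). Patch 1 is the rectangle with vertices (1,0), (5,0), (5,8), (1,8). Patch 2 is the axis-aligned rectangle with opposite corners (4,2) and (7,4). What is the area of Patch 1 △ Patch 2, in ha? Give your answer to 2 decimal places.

34.00

|Patch 1∩Patch 2|: x∈[4,5], y∈[2,4] → 1·2 = 2.
|Patch 1 △ Patch 2| = |Patch 1| + |Patch 2| − 2·|Patch 1∩Patch 2| = 32 + 6 − 4 = 34.00.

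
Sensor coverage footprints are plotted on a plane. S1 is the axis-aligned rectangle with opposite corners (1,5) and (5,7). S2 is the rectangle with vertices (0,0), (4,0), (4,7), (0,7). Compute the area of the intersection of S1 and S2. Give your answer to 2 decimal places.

6.00

|S1∩S2|: x∈[1,4], y∈[5,7] → 3·2 = 6.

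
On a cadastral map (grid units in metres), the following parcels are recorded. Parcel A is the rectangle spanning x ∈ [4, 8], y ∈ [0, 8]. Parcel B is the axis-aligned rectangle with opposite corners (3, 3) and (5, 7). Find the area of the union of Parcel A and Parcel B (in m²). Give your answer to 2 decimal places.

36.00

By inclusion–exclusion:
Individual areas: |Parcel A| = 32, |Parcel B| = 8.
|Parcel A∩Parcel B|: x∈[4,5], y∈[3,7] → 1·4 = 4.
|Parcel A ∪ Parcel B| = 40 − 4 = 36.00.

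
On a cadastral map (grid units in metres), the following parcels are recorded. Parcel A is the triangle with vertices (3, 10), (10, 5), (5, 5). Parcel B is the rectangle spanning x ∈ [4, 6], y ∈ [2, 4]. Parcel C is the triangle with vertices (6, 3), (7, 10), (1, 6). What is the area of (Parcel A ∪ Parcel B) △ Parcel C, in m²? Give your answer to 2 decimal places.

|Parcel A ∪ Parcel B| = 16.5.
|(Parcel A ∪ Parcel B) ∩ Parcel C| = 7.4105.
|(Parcel A ∪ Parcel B) △ Parcel C| = 16.5 + 19 − 14.8211 = 20.68.

20.68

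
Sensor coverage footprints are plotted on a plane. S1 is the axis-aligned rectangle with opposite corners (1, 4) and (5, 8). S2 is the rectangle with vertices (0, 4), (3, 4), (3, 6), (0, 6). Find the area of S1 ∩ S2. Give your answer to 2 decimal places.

4.00

|S1∩S2|: x∈[1,3], y∈[4,6] → 2·2 = 4.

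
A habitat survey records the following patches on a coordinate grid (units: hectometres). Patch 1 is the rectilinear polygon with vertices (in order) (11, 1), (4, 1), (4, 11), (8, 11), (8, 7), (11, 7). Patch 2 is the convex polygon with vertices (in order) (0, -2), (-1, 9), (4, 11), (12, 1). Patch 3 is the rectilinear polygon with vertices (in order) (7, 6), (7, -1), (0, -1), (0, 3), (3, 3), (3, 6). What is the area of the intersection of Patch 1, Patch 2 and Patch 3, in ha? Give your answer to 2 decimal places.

The intersection is the polygon with vertices (4,6), (7,6), (7,1), (4,1).
By the shoelace formula its area is 15.00.

15.00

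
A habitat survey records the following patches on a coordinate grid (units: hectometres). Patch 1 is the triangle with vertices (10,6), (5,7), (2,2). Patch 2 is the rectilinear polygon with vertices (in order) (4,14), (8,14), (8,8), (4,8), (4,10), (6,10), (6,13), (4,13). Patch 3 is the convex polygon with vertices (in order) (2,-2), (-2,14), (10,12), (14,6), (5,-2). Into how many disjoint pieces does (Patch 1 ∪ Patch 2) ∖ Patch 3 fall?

(Patch 1 ∪ Patch 2) ∖ Patch 3 is a single connected region.

1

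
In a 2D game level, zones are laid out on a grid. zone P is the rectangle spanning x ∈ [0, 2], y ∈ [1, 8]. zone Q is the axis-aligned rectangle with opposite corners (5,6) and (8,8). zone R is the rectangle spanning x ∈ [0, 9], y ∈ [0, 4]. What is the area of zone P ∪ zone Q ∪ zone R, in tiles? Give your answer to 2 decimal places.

By inclusion–exclusion:
Individual areas: |zone P| = 14, |zone Q| = 6, |zone R| = 36.
|zone P∩zone Q| = 0 (no overlap).
|zone P∩zone R|: x∈[0,2], y∈[1,4] → 2·3 = 6.
|zone Q∩zone R| = 0 (no overlap).
|zone P∩zone Q∩zone R| = 0.
|zone P ∪ zone Q ∪ zone R| = 56 − 6 + 0 = 50.00.

50.00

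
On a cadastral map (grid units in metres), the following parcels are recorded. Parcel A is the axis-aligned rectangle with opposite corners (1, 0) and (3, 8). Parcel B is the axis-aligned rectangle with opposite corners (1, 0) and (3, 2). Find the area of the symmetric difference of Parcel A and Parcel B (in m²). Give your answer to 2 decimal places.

12.00

|Parcel A∩Parcel B|: x∈[1,3], y∈[0,2] → 2·2 = 4.
|Parcel A △ Parcel B| = |Parcel A| + |Parcel B| − 2·|Parcel A∩Parcel B| = 16 + 4 − 8 = 12.00.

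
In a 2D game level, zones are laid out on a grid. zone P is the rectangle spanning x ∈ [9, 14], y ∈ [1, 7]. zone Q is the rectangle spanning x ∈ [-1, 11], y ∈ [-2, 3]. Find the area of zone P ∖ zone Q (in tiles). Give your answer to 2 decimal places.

26.00

|zone P∩zone Q|: x∈[9,11], y∈[1,3] → 2·2 = 4.
|zone P| = 30.
|zone P ∖ zone Q| = |zone P| − |zone P∩zone Q| = 30 − 4 = 26.00.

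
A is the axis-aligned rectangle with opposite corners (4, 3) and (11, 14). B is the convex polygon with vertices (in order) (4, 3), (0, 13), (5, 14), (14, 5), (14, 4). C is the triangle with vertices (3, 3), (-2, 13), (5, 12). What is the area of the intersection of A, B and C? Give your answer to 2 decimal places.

2.32

The intersection is the polygon with vertices (4,12.143), (5,12), (4,7.5).
By the shoelace formula its area is 2.32.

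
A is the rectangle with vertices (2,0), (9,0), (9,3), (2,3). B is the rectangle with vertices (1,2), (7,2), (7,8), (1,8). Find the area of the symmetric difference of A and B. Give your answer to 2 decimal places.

47.00

|A∩B|: x∈[2,7], y∈[2,3] → 5·1 = 5.
|A △ B| = |A| + |B| − 2·|A∩B| = 21 + 36 − 10 = 47.00.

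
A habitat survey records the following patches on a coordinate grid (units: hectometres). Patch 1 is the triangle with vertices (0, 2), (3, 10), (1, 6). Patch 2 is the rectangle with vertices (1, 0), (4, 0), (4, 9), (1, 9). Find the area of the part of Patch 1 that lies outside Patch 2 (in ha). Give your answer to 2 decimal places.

0.73

|Patch 1| = 2, |Patch 1∩Patch 2| = 1.2708.
|Patch 1 ∖ Patch 2| = |Patch 1| − |Patch 1∩Patch 2| = 2 − 1.2708 = 0.73.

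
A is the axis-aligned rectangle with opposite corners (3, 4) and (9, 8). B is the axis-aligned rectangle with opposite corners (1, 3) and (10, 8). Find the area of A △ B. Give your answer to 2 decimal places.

|A∩B|: x∈[3,9], y∈[4,8] → 6·4 = 24.
|A △ B| = |A| + |B| − 2·|A∩B| = 24 + 45 − 48 = 21.00.

21.00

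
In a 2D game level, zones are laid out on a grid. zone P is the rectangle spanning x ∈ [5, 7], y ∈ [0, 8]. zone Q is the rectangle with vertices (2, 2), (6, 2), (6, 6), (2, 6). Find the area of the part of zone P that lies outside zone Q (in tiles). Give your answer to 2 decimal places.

|zone P∩zone Q|: x∈[5,6], y∈[2,6] → 1·4 = 4.
|zone P| = 16.
|zone P ∖ zone Q| = |zone P| − |zone P∩zone Q| = 16 − 4 = 12.00.

12.00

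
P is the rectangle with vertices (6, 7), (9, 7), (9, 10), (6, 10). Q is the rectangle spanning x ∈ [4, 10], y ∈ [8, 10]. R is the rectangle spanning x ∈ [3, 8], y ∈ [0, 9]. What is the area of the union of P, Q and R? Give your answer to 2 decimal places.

By inclusion–exclusion:
Individual areas: |P| = 9, |Q| = 12, |R| = 45.
|P∩Q|: x∈[6,9], y∈[8,10] → 3·2 = 6.
|P∩R|: x∈[6,8], y∈[7,9] → 2·2 = 4.
|Q∩R|: x∈[4,8], y∈[8,9] → 4·1 = 4.
|P∩Q∩R| = 2.
|P ∪ Q ∪ R| = 66 − 14 + 2 = 54.00.

54.00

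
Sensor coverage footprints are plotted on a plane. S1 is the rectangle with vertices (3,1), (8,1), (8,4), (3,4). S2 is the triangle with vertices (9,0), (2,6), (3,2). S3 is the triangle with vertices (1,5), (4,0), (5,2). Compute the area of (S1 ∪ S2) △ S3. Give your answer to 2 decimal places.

16.82

|S1 ∪ S2| = 18.25.
|(S1 ∪ S2) ∩ S3| = 3.4628.
|(S1 ∪ S2) △ S3| = 18.25 + 5.5 − 6.9256 = 16.82.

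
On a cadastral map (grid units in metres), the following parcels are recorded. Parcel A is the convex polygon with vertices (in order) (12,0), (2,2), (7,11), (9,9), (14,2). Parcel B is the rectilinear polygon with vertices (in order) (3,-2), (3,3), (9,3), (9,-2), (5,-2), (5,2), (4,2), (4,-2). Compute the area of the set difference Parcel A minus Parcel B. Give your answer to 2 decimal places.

57.70

|Parcel A| = 68, |Parcel A∩Parcel B| = 10.3.
|Parcel A ∖ Parcel B| = |Parcel A| − |Parcel A∩Parcel B| = 68 − 10.3 = 57.70.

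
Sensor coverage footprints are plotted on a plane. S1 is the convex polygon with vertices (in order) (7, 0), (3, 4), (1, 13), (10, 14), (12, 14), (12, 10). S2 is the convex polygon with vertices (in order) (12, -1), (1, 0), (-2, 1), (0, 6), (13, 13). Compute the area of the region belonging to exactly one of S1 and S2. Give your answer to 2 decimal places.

110.71

|S1| = 99.5, |S2| = 128.5, |S1∩S2| = 58.6433.
|S1 △ S2| = |S1| + |S2| − 2·|S1∩S2| = 99.5 + 128.5 − 117.2866 = 110.71.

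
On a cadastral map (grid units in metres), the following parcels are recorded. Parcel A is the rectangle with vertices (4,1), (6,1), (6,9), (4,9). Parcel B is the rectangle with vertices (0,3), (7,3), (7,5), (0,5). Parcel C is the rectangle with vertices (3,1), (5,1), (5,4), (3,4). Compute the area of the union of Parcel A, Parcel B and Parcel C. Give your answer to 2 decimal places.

By inclusion–exclusion:
Individual areas: |Parcel A| = 16, |Parcel B| = 14, |Parcel C| = 6.
|Parcel A∩Parcel B|: x∈[4,6], y∈[3,5] → 2·2 = 4.
|Parcel A∩Parcel C|: x∈[4,5], y∈[1,4] → 1·3 = 3.
|Parcel B∩Parcel C|: x∈[3,5], y∈[3,4] → 2·1 = 2.
|Parcel A∩Parcel B∩Parcel C| = 1.
|Parcel A ∪ Parcel B ∪ Parcel C| = 36 − 9 + 1 = 28.00.

28.00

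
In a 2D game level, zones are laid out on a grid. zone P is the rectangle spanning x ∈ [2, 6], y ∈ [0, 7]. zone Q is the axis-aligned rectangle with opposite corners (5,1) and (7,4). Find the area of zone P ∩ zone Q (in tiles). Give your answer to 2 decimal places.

|zone P∩zone Q|: x∈[5,6], y∈[1,4] → 1·3 = 3.

3.00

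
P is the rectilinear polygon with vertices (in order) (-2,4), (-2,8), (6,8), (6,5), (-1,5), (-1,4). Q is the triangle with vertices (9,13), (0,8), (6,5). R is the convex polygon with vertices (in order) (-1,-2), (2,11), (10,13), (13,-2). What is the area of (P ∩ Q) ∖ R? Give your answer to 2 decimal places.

0.38

|P ∩ Q| = 9.
|(P ∩ Q) ∩ R| = 8.6167.
|(P ∩ Q) ∖ R| = 9 − 8.6167 = 0.38.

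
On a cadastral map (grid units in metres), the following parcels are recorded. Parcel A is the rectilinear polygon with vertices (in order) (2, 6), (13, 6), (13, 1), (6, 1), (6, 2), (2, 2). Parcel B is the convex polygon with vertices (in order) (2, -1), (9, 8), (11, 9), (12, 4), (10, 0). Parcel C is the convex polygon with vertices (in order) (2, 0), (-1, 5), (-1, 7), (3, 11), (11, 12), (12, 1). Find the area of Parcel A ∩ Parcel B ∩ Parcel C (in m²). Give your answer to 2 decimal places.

27.40

The intersection is the polygon with vertices (10.5,1), (6,1), (6,2), (4.333,2), (7.444,6), (11.546,6), (11.769,3.538).
By the shoelace formula its area is 27.40.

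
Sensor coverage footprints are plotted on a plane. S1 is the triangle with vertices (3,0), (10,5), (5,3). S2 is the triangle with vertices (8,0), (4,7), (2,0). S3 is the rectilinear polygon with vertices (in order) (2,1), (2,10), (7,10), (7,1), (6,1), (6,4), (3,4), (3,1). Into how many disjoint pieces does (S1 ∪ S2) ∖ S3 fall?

(S1 ∪ S2) ∖ S3 splits into 2 disjoint pieces (area 1.4143, area 14.625).

2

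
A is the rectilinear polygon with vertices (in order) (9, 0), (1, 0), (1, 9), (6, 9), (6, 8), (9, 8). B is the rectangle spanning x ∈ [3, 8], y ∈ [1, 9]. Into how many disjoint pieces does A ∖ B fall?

A ∖ B is a single connected region.

1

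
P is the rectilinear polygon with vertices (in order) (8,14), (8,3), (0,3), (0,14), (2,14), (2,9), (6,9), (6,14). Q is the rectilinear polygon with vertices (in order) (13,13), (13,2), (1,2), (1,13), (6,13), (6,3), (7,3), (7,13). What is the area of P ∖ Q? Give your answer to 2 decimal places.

|P| = 68, |P∩Q| = 44.
|P ∖ Q| = |P| − |P∩Q| = 68 − 44 = 24.00.

24.00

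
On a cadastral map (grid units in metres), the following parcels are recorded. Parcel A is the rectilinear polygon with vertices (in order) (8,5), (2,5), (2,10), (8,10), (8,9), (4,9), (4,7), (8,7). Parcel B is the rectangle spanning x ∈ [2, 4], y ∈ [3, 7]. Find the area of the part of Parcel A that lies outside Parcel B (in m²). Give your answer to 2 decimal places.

18.00

|Parcel A| = 22, |Parcel A∩Parcel B| = 4.
|Parcel A ∖ Parcel B| = |Parcel A| − |Parcel A∩Parcel B| = 22 − 4 = 18.00.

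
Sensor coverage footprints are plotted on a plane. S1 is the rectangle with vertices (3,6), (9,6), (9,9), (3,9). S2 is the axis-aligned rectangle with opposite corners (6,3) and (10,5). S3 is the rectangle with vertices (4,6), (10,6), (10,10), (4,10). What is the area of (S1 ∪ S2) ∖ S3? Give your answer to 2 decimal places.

11.00

|S1 ∪ S2| = 26.
|(S1 ∪ S2) ∩ S3| = 15.
|(S1 ∪ S2) ∖ S3| = 26 − 15 = 11.00.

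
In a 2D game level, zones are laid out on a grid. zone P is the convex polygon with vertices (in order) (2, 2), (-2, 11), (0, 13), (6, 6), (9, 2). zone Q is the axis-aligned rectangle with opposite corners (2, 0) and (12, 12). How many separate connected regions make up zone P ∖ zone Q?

zone P ∖ zone Q is a single connected region.

1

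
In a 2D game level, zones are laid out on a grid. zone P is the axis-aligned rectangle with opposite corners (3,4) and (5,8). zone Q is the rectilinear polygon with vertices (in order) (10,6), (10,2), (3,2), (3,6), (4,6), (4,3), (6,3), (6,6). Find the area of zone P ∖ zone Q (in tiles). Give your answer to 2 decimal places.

6.00

|zone P| = 8, |zone P∩zone Q| = 2.
|zone P ∖ zone Q| = |zone P| − |zone P∩zone Q| = 8 − 2 = 6.00.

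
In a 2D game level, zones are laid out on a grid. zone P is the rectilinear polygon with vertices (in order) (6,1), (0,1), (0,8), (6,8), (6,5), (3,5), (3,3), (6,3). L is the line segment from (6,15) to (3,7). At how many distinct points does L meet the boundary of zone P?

The segment meets the boundary at (3.375,8).

1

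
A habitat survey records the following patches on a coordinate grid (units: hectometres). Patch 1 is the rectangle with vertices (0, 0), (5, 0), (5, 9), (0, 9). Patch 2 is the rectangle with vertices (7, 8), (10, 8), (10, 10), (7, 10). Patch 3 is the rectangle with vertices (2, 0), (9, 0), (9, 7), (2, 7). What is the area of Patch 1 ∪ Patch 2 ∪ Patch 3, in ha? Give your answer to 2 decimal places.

79.00

By inclusion–exclusion:
Individual areas: |Patch 1| = 45, |Patch 2| = 6, |Patch 3| = 49.
|Patch 1∩Patch 2| = 0 (no overlap).
|Patch 1∩Patch 3|: x∈[2,5], y∈[0,7] → 3·7 = 21.
|Patch 2∩Patch 3| = 0 (no overlap).
|Patch 1∩Patch 2∩Patch 3| = 0.
|Patch 1 ∪ Patch 2 ∪ Patch 3| = 100 − 21 + 0 = 79.00.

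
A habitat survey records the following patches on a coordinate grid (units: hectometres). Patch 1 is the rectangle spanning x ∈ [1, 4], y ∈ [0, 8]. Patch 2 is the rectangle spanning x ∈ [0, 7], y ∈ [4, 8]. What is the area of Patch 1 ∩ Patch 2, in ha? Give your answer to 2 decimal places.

|Patch 1∩Patch 2|: x∈[1,4], y∈[4,8] → 3·4 = 12.

12.00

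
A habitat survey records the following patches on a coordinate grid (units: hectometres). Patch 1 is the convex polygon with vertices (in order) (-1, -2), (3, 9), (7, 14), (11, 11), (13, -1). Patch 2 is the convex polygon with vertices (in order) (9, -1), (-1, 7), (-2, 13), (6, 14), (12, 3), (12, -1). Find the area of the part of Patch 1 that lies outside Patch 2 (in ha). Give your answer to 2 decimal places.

|Patch 1| = 141, |Patch 1∩Patch 2| = 81.7801.
|Patch 1 ∖ Patch 2| = |Patch 1| − |Patch 1∩Patch 2| = 141 − 81.7801 = 59.22.

59.22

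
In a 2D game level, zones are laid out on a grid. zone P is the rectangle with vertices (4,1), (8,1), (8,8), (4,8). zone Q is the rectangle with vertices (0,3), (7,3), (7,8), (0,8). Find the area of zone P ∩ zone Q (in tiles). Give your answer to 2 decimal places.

|zone P∩zone Q|: x∈[4,7], y∈[3,8] → 3·5 = 15.

15.00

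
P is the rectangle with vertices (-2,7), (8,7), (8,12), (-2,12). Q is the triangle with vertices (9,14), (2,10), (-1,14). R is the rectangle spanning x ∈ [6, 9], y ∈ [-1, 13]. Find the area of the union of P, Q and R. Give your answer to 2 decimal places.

By inclusion–exclusion:
Individual areas: |P| = 50, |Q| = 20, |R| = 42.
|P∩Q| = 5.
|P∩R|: x∈[6,8], y∈[7,12] → 2·5 = 10.
|Q∩R| = 0.4464.
|P∩Q∩R| = 0.
|P ∪ Q ∪ R| = 112 − 15.4464 + 0 = 96.55.

96.55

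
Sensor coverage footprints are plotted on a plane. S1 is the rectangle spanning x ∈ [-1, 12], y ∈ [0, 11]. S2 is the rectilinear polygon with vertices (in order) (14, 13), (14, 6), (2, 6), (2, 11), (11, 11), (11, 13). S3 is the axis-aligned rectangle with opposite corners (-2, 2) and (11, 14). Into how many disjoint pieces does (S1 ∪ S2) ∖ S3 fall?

1

(S1 ∪ S2) ∖ S3 is a single connected region.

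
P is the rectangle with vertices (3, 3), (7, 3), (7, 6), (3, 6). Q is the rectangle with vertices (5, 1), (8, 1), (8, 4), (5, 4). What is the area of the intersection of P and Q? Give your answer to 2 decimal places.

|P∩Q|: x∈[5,7], y∈[3,4] → 2·1 = 2.

2.00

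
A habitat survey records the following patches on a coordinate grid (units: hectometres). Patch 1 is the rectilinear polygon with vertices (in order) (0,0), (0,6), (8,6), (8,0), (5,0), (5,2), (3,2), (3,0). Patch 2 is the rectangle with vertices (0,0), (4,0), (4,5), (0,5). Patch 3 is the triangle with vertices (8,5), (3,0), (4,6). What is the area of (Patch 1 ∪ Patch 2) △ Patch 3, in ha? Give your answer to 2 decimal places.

|Patch 1 ∪ Patch 2| = 46.
|(Patch 1 ∪ Patch 2) ∩ Patch 3| = 12.
|(Patch 1 ∪ Patch 2) △ Patch 3| = 46 + 12.5 − 24 = 34.50.

34.50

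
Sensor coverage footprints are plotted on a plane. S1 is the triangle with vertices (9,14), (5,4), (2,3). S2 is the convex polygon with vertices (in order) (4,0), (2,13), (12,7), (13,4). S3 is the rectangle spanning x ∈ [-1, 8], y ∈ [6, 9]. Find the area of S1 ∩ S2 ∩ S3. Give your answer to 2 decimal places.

The intersection is the polygon with vertices (5.818,9), (7,9), (5.8,6), (3.909,6).
By the shoelace formula its area is 4.61.

4.61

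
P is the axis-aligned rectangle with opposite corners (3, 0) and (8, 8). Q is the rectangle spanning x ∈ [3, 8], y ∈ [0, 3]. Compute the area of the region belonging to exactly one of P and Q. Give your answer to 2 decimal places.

25.00

|P∩Q|: x∈[3,8], y∈[0,3] → 5·3 = 15.
|P △ Q| = |P| + |Q| − 2·|P∩Q| = 40 + 15 − 30 = 25.00.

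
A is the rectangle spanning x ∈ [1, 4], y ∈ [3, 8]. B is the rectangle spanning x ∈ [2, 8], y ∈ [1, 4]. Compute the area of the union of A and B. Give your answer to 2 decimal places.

By inclusion–exclusion:
Individual areas: |A| = 15, |B| = 18.
|A∩B|: x∈[2,4], y∈[3,4] → 2·1 = 2.
|A ∪ B| = 33 − 2 = 31.00.

31.00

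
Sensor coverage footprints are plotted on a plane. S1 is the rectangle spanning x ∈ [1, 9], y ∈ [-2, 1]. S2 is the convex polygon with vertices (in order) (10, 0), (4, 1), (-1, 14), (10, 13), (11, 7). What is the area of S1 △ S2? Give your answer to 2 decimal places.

|S1| = 24, |S2| = 114.5, |S1∩S2| = 2.0833.
|S1 △ S2| = |S1| + |S2| − 2·|S1∩S2| = 24 + 114.5 − 4.1667 = 134.33.

134.33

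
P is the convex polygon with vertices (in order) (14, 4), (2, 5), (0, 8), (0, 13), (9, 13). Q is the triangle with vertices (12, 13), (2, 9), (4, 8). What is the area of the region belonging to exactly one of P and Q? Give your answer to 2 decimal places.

84.73

|P| = 92.5, |Q| = 9, |P∩Q| = 8.3851.
|P △ Q| = |P| + |Q| − 2·|P∩Q| = 92.5 + 9 − 16.7702 = 84.73.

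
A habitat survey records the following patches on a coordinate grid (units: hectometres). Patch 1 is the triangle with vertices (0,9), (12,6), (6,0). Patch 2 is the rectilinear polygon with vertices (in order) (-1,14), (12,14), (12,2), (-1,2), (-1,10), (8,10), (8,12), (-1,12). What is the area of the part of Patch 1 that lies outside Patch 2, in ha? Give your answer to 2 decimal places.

3.33

|Patch 1| = 45, |Patch 1∩Patch 2| = 41.6667.
|Patch 1 ∖ Patch 2| = |Patch 1| − |Patch 1∩Patch 2| = 45 − 41.6667 = 3.33.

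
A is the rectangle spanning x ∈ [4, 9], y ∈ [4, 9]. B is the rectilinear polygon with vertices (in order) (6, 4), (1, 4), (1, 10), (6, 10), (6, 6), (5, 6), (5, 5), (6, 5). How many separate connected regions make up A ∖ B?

1

A ∖ B is a single connected region.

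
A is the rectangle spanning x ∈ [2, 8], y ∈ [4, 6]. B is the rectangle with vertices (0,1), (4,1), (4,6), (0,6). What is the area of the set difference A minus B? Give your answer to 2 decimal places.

|A∩B|: x∈[2,4], y∈[4,6] → 2·2 = 4.
|A| = 12.
|A ∖ B| = |A| − |A∩B| = 12 − 4 = 8.00.

8.00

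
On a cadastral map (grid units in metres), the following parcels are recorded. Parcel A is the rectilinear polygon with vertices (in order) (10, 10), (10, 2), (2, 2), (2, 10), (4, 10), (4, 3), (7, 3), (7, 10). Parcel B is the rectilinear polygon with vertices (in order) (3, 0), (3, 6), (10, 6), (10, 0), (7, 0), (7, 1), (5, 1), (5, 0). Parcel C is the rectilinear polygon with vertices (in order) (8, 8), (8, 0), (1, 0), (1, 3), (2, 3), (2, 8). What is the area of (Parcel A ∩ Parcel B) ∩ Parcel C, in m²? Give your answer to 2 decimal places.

11.00

The region (Parcel A ∩ Parcel B) ∩ Parcel C is the polygon with vertices (3,2), (3,6), (4,6), (4,3), (7,3), (7,6), (8,6), (8,2).
By the shoelace formula its area is 11.00.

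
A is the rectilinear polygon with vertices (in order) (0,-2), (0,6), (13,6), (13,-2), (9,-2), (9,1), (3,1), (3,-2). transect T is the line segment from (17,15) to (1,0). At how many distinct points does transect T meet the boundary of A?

The segment meets the boundary at (7.4,6).

1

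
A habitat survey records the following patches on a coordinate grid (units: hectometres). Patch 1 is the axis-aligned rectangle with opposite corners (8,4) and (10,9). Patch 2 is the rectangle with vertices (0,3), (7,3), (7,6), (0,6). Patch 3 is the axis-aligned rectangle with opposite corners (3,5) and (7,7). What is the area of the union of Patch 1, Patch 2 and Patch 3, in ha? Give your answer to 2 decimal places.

By inclusion–exclusion:
Individual areas: |Patch 1| = 10, |Patch 2| = 21, |Patch 3| = 8.
|Patch 1∩Patch 2| = 0 (no overlap).
|Patch 1∩Patch 3| = 0 (no overlap).
|Patch 2∩Patch 3|: x∈[3,7], y∈[5,6] → 4·1 = 4.
|Patch 1∩Patch 2∩Patch 3| = 0.
|Patch 1 ∪ Patch 2 ∪ Patch 3| = 39 − 4 + 0 = 35.00.

35.00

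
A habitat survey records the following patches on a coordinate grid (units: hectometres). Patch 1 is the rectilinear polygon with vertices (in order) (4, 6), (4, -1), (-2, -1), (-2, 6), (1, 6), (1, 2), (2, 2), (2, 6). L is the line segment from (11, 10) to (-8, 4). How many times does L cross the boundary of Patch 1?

2

The segment meets the boundary at (-2,5.895), (-1.667,6).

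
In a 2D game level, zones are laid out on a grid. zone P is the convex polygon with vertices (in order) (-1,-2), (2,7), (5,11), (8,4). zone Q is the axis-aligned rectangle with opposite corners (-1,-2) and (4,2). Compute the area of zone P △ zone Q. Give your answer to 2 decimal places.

|zone P| = 48, |zone Q| = 20, |zone P∩zone Q| = 9.
|zone P △ zone Q| = |zone P| + |zone Q| − 2·|zone P∩zone Q| = 48 + 20 − 18 = 50.00.

50.00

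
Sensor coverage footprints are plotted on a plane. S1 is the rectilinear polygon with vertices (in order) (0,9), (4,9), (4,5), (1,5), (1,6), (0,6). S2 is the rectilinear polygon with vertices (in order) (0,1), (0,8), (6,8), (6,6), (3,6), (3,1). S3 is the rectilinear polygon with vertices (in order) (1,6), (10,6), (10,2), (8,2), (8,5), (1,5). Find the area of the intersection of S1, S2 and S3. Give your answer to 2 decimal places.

2.00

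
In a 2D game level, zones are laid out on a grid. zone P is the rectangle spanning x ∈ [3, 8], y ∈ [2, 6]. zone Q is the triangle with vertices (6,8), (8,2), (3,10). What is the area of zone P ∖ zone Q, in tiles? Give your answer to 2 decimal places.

|zone P| = 20, |zone P∩zone Q| = 2.3333.
|zone P ∖ zone Q| = |zone P| − |zone P∩zone Q| = 20 − 2.3333 = 17.67.

17.67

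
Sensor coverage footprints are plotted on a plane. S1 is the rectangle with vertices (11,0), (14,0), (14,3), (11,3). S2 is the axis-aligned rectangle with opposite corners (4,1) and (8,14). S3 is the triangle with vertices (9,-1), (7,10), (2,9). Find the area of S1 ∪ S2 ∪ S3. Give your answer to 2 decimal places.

By inclusion–exclusion:
Individual areas: |S1| = 9, |S2| = 52, |S3| = 28.5.
|S1∩S2| = 0 (no overlap).
|S1∩S3| = 0.
|S2∩S3| = 23.0929.
|S1∩S2∩S3| = 0.
|S1 ∪ S2 ∪ S3| = 89.5 − 23.0929 + 0 = 66.41.

66.41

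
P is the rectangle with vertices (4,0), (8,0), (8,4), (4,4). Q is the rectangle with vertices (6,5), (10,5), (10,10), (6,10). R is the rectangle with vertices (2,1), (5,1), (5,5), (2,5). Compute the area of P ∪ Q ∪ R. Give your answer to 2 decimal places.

45.00

By inclusion–exclusion:
Individual areas: |P| = 16, |Q| = 20, |R| = 12.
|P∩Q| = 0 (no overlap).
|P∩R|: x∈[4,5], y∈[1,4] → 1·3 = 3.
|Q∩R| = 0 (no overlap).
|P∩Q∩R| = 0.
|P ∪ Q ∪ R| = 48 − 3 + 0 = 45.00.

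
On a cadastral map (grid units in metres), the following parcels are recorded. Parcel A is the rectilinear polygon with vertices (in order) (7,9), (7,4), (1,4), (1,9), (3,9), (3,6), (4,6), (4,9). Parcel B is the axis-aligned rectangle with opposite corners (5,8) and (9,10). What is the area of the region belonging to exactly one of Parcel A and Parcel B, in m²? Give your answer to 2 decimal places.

|Parcel A| = 27, |Parcel B| = 8, |Parcel A∩Parcel B| = 2.
|Parcel A △ Parcel B| = |Parcel A| + |Parcel B| − 2·|Parcel A∩Parcel B| = 27 + 8 − 4 = 31.00.

31.00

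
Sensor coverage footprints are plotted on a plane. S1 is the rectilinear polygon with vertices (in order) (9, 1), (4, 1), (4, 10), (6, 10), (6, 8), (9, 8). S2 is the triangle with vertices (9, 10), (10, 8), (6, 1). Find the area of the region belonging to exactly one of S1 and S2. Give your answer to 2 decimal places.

36.58

|S1| = 39, |S2| = 7.5, |S1∩S2| = 4.9583.
|S1 △ S2| = |S1| + |S2| − 2·|S1∩S2| = 39 + 7.5 − 9.9167 = 36.58.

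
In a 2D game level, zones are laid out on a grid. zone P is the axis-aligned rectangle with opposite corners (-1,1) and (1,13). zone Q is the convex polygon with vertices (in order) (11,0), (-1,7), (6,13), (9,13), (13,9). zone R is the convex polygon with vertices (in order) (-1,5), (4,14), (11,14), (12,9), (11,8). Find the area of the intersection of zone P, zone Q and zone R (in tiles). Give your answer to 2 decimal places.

1.61

The intersection is the polygon with vertices (-0.161,6.511), (1,8.6), (1,5.833).
By the shoelace formula its area is 1.61.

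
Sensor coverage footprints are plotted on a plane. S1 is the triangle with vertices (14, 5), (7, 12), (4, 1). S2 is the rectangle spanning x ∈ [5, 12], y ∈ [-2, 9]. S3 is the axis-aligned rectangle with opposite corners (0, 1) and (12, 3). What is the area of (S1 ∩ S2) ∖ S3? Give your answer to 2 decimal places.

35.64

|S1 ∩ S2| = 38.8394.
|(S1 ∩ S2) ∩ S3| = 3.2.
|(S1 ∩ S2) ∖ S3| = 38.8394 − 3.2 = 35.64.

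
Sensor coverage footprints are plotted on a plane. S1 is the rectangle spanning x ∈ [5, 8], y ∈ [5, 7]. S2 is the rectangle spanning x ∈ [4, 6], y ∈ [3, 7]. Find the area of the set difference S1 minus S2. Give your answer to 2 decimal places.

|S1∩S2|: x∈[5,6], y∈[5,7] → 1·2 = 2.
|S1| = 6.
|S1 ∖ S2| = |S1| − |S1∩S2| = 6 − 2 = 4.00.

4.00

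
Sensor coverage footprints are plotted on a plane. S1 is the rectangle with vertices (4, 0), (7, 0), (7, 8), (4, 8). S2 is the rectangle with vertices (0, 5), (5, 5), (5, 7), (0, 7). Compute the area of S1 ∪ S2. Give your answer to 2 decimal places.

By inclusion–exclusion:
Individual areas: |S1| = 24, |S2| = 10.
|S1∩S2|: x∈[4,5], y∈[5,7] → 1·2 = 2.
|S1 ∪ S2| = 34 − 2 = 32.00.

32.00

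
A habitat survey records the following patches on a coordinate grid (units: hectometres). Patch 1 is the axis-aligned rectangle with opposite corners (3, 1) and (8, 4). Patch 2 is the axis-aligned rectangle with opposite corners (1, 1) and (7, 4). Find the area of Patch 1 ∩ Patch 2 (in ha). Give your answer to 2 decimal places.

|Patch 1∩Patch 2|: x∈[3,7], y∈[1,4] → 4·3 = 12.

12.00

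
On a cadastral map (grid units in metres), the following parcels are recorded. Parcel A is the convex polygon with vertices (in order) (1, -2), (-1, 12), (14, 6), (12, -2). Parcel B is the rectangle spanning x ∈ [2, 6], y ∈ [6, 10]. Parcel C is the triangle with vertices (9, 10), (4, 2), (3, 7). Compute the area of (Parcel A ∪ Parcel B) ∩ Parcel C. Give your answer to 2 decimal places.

15.28

The region (Parcel A ∪ Parcel B) ∩ Parcel C is the polygon with vertices (8,8.4), (4,2), (3,7), (6.778,8.889).
By the shoelace formula its area is 15.28.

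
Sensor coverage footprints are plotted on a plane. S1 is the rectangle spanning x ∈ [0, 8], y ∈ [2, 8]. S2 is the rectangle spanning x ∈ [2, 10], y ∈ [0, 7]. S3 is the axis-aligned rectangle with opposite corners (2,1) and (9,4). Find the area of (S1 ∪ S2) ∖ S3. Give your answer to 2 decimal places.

53.00

|S1 ∪ S2| = 74.
|(S1 ∪ S2) ∩ S3| = 21.
|(S1 ∪ S2) ∖ S3| = 74 − 21 = 53.00.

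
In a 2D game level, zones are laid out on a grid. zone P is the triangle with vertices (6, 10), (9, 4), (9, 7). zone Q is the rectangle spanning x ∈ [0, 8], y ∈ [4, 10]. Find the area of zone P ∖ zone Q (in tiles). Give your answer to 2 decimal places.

|zone P| = 4.5, |zone P∩zone Q| = 2.
|zone P ∖ zone Q| = |zone P| − |zone P∩zone Q| = 4.5 − 2 = 2.50.

2.50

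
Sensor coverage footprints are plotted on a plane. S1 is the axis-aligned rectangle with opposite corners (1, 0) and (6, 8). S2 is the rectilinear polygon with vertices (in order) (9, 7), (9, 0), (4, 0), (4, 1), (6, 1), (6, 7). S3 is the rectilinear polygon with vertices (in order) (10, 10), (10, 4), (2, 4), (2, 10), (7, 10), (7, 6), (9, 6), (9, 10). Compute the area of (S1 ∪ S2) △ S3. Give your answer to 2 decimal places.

55.00

|S1 ∪ S2| = 61.
|(S1 ∪ S2) ∩ S3| = 23.
|(S1 ∪ S2) △ S3| = 61 + 40 − 46 = 55.00.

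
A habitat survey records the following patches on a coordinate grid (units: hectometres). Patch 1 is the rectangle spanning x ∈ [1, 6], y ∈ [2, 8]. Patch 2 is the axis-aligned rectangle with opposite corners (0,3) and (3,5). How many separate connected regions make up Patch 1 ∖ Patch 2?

Patch 1 ∖ Patch 2 is a single connected region.

1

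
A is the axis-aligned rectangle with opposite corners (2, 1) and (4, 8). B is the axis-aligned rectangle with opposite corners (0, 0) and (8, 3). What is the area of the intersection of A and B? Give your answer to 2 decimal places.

4.00

|A∩B|: x∈[2,4], y∈[1,3] → 2·2 = 4.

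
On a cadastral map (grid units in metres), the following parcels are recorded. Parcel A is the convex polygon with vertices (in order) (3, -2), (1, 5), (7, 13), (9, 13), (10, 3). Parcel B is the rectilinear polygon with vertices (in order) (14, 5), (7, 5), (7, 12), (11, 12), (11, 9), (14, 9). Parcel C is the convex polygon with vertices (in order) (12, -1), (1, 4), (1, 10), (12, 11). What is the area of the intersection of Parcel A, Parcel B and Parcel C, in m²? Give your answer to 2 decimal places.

The intersection is the polygon with vertices (7,5), (7,10.546), (9.225,10.748), (9.8,5).
By the shoelace formula its area is 14.22.

14.22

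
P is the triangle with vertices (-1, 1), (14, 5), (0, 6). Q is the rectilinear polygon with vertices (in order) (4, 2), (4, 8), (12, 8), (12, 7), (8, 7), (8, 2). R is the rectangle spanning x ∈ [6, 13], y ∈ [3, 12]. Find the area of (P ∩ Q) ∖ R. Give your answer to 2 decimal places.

|P ∩ Q| = 10.819.
|(P ∩ Q) ∩ R| = 4.7.
|(P ∩ Q) ∖ R| = 10.819 − 4.7 = 6.12.

6.12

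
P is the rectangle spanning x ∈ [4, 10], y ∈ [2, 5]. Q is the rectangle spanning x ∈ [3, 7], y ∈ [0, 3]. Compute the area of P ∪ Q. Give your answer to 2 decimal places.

By inclusion–exclusion:
Individual areas: |P| = 18, |Q| = 12.
|P∩Q|: x∈[4,7], y∈[2,3] → 3·1 = 3.
|P ∪ Q| = 30 − 3 = 27.00.

27.00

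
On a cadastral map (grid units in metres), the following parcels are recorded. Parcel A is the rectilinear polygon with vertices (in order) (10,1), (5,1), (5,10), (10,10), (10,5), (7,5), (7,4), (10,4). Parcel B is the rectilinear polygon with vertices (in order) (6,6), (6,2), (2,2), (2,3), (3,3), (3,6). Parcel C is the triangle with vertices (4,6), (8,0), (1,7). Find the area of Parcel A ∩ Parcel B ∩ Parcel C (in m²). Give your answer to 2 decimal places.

1.25

The intersection is the polygon with vertices (6,2), (5,3), (5,4.5), (6,3).
By the shoelace formula its area is 1.25.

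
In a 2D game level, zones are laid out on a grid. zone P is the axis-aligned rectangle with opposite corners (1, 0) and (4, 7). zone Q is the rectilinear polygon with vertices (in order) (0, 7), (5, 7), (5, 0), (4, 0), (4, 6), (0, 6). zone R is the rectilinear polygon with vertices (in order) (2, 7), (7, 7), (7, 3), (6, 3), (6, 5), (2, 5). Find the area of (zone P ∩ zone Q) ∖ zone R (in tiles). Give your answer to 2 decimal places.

1.00

|zone P ∩ zone Q| = 3.
|(zone P ∩ zone Q) ∩ zone R| = 2.
|(zone P ∩ zone Q) ∖ zone R| = 3 − 2 = 1.00.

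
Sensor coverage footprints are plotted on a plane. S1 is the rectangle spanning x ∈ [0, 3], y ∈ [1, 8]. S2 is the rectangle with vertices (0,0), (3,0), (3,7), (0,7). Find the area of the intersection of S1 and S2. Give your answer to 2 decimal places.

18.00

|S1∩S2|: x∈[0,3], y∈[1,7] → 3·6 = 18.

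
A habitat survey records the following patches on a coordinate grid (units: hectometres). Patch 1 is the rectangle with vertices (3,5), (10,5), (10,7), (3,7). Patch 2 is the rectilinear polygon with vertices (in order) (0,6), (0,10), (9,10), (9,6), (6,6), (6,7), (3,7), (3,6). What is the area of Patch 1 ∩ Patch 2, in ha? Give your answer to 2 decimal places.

3.00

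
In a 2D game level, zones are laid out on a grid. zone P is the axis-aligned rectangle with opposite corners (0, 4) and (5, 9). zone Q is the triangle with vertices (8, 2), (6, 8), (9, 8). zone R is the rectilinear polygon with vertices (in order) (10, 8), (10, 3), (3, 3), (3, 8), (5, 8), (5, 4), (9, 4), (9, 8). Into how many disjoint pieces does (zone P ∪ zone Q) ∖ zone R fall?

3

(zone P ∪ zone Q) ∖ zone R splits into 3 disjoint pieces (area 17, area 0.25, area 8).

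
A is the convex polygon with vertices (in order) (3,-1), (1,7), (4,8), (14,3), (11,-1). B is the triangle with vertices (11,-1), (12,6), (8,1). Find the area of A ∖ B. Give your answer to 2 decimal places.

65.88

|A| = 76.5, |A∩B| = 10.6238.
|A ∖ B| = |A| − |A∩B| = 76.5 − 10.6238 = 65.88.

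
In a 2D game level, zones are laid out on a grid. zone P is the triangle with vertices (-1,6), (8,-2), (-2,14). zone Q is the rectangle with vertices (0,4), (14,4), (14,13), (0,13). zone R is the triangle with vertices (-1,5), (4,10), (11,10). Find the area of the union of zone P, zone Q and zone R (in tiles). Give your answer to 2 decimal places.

By inclusion–exclusion:
Individual areas: |zone P| = 32, |zone Q| = 126, |zone R| = 17.5.
|zone P∩zone Q| = 13.7556.
|zone P∩zone R| = 2.9278.
|zone Q∩zone R| = 17.2083.
|zone P∩zone Q∩zone R| = 2.7544.
|zone P ∪ zone Q ∪ zone R| = 175.5 − 33.8917 + 2.7544 = 144.36.

144.36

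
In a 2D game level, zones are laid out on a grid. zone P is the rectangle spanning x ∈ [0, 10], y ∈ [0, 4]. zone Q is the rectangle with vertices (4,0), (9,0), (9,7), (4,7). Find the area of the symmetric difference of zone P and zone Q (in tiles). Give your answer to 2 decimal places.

|zone P∩zone Q|: x∈[4,9], y∈[0,4] → 5·4 = 20.
|zone P △ zone Q| = |zone P| + |zone Q| − 2·|zone P∩zone Q| = 40 + 35 − 40 = 35.00.

35.00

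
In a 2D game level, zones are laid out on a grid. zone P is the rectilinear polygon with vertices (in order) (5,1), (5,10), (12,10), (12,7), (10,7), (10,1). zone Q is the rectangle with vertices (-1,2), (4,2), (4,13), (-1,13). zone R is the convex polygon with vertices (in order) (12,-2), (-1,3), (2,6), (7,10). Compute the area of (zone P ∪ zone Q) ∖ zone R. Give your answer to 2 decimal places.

|zone P ∪ zone Q| = 106.
|(zone P ∪ zone Q) ∩ zone R| = 48.4.
|(zone P ∪ zone Q) ∖ zone R| = 106 − 48.4 = 57.60.

57.60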